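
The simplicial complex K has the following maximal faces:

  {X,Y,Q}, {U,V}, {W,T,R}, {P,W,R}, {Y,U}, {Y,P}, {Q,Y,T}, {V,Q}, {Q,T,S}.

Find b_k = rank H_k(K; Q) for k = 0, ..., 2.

Take the total order P < Q < R < S < T < U < V < W < X < Y on the vertex set. Then K (dimension 2) consists of the simplices:

  0-simplices (10): P, Q, R, S, T, U, V, W, X, Y
  1-simplices (16): PR, PW, PY, QS, QT, QV, QX, QY, RT, RW, ST, TW, TY, UV, UY, XY
  2-simplices (5): PRW, QST, QTY, QXY, RTW

Hence C_0 ≅ Z^10, C_1 ≅ Z^16, C_2 ≅ Z^5.

The boundary map ∂_1: C_1 → C_0 is given by ∂[p,q] = [q] − [p]. For instance
  ∂TY = Y − T.
This gives a 10×16 integer matrix of rank 9; reducing to Smith normal form yields diagonal entries (1,1,1,1,1,1,1,1,1).

Boundary ∂_2: C_2 → C_1 maps a triangle to the signed sum of its edges. For instance
  ∂PRW = RW − PW + PR,
  ∂RTW = TW − RW + RT.
The 16×5 boundary matrix has rank 5 and Smith normal form diag(1,1,1,1,1).

Reading off H_k = ker ∂_k / im ∂_{k+1}:

  H_0: rank C_0 − rank ∂_1 = 10 − 9 = 1, and the invariant factors of ∂_1 are all 1, so H_0 ≅ Z.
  H_1: rank ker ∂_1 − rank ∂_2 = (16 − 9) − 5 = 2, and the invariant factors of ∂_2 are all 1, so H_1 ≅ Z^2.
  H_2: rank ker ∂_2 − rank ∂_3 = (5 − 5) − 0 = 0, and there is no ∂_3, so H_2 ≅ 0.

As a check, the Euler characteristic is 10 − 16 + 5 = -1, which agrees with 1 − 2 + 0 = -1.

Hence the Betti numbers are b_0 = 1, b_1 = 2, b_2 = 0.

b_0 = 1, b_1 = 2, b_2 = 0.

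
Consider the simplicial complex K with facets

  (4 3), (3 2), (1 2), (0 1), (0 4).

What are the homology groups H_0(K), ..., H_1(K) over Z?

Order the vertices as 0 < 1 < 2 < 3 < 4. Listing each simplex with vertices in this order, K has dimension 1 with simplices:

  0-simplices (5): [0], [1], [2], [3], [4]
  1-simplices (5): [0,1], [0,4], [1,2], [2,3], [3,4]

so the chain groups are C_0 ≅ Z^5, C_1 ≅ Z^5.

Boundary ∂_1: C_1 → C_0 sends each edge [p,q] (with p < q) to q − p.
This gives a 5×5 integer matrix of rank 4; reducing to Smith normal form yields diagonal entries (1,1,1,1).

From H_k ≅ ker(∂_k) / im(∂_{k+1}) we obtain:

  H_0: rank C_0 − rank ∂_1 = 5 − 4 = 1, and the invariant factors of ∂_1 are all 1, so H_0 ≅ Z.
  H_1: rank ker ∂_1 − rank ∂_2 = (5 − 4) − 0 = 1, and there is no ∂_2, so H_1 ≅ Z.

As a check, the Euler characteristic is 5 − 5 = 0, which agrees with 1 − 1 = 0.

H_0 = Z,  H_1 = Z.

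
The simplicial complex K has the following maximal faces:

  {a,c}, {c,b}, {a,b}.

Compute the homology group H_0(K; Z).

We work with the vertex ordering a < b < c. The simplices of K, each written with vertices in increasing order, are:

  0-simplices (3): a, b, c
  1-simplices (3): ab, ac, bc

Hence C_0 ≅ Z^3, C_1 ≅ Z^3.

The boundary map ∂_1: C_1 → C_0 maps an edge to its endpoints' difference, ∂[p,q] = q − p.
The 3×3 boundary matrix has rank 2 and Smith normal form diag(1,1).

Now H_k = ker ∂_k / im ∂_{k+1}, so:

  H_0: rank C_0 − rank ∂_1 = 3 − 2 = 1, and the invariant factors of ∂_1 are all 1, so H_0 = Z.

H_0 = Z.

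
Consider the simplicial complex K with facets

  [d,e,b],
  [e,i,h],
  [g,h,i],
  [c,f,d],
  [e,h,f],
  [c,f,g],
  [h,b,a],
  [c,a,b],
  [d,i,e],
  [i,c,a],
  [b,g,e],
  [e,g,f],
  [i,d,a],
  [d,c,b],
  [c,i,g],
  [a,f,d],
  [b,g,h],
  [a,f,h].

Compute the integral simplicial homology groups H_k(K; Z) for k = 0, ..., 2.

K has 9 vertices, 27 edges, 18 triangles.
rank ∂_0 = 0, rank ∂_1 = 8 ⇒ b_0 = 9 − 0 − 8 = 1; all invariant factors of ∂_1 are 1 so no torsion. So H_0 ≅ Z.
rank ∂_1 = 8, rank ∂_2 = 18 ⇒ b_1 = 27 − 8 − 18 = 1; ∂_2 has invariant factor(s) [2] giving torsion. So H_1 ≅ Z ⊕ Z/2.
rank ∂_2 = 18, rank ∂_3 = 0 ⇒ b_2 = 18 − 18 − 0 = 0. So H_2 ≅ 0.

H_0 = Z,  H_1 = Z ⊕ Z/2,  H_2 = 0.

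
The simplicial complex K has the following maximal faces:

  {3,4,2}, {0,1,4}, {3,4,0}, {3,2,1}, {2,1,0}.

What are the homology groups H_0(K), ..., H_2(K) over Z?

Fix the vertex order 0 < 1 < 2 < 3 < 4 and write every simplex with vertices in increasing order. Then dim K = 2 and the simplices of K are:

  0-simplices (5): [0], [1], [2], [3], [4]
  1-simplices (10): [0,1], [0,2], [0,3], [0,4], [1,2], [1,3], [1,4], [2,3], [2,4], [3,4]
  2-simplices (5): [0,1,2], [0,1,4], [0,3,4], [1,2,3], [2,3,4]

giving chain groups C_0 ≅ Z^5, C_1 ≅ Z^10, C_2 ≅ Z^5.

∂_1: C_1 → C_0 is given by ∂[p,q] = [q] − [p].
The 5×10 boundary matrix has rank 4 and Smith normal form diag(1,1,1,1).

∂_2: C_2 → C_1 acts by ∂[p,q,r] = [q,r] − [p,r] + [p,q]. For instance
  ∂[0,3,4] = [3,4] − [0,4] + [0,3],
  ∂[0,1,4] = [1,4] − [0,4] + [0,1].
This gives a 10×5 integer matrix of rank 5; reducing to Smith normal form yields diagonal entries (1,1,1,1,1).

Now H_k = ker ∂_k / im ∂_{k+1}, so:

  H_0: rank C_0 − rank ∂_1 = 5 − 4 = 1, and the invariant factors of ∂_1 are all 1, so H_0 ≅ Z.
  H_1: rank ker ∂_1 − rank ∂_2 = (10 − 4) − 5 = 1, and the invariant factors of ∂_2 are all 1, so H_1 ≅ Z.
  H_2: rank ker ∂_2 − rank ∂_3 = (5 − 5) − 0 = 0, and there is no ∂_3, so H_2 ≅ 0.

As a check, the Euler characteristic is 5 − 10 + 5 = 0, which agrees with 1 − 1 + 0 = 0.

H_0 = Z,  H_1 = Z,  H_2 = 0.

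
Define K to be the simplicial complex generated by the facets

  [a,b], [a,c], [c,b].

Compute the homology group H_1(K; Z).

H_1 = Z.

We work with the vertex ordering a < b < c. The simplices of K, each written with vertices in increasing order, are:

  0-simplices (3): a, b, c
  1-simplices (3): ab, ac, bc

giving chain groups C_0 ≅ Z^3, C_1 ≅ Z^3.

Boundary ∂_1: C_1 → C_0 maps an edge to its endpoints' difference, ∂[p,q] = q − p. For instance
  ∂ab = b − a.
This gives a 3×3 integer matrix of rank 2; reducing to Smith normal form yields diagonal entries (1,1).

From H_k ≅ ker(∂_k) / im(∂_{k+1}) we obtain:

  H_1: rank ker ∂_1 − rank ∂_2 = (3 − 2) − 0 = 1, and there is no ∂_2, so H_1 = Z.

(K is a triangulation of the circle S^1.)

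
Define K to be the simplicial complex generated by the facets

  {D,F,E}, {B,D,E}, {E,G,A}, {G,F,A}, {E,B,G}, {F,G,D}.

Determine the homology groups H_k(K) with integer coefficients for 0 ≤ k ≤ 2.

H_0 ≅ Z,  H_1 ≅ Z,  H_2 = 0.

K has 6 vertices, 12 edges, 6 triangles.
rank ∂_0 = 0, rank ∂_1 = 5 ⇒ b_0 = 6 − 0 − 5 = 1; all invariant factors of ∂_1 are 1 so no torsion. So H_0 = Z.
rank ∂_1 = 5, rank ∂_2 = 6 ⇒ b_1 = 12 − 5 − 6 = 1; all invariant factors of ∂_2 are 1 so no torsion. So H_1 = Z.
rank ∂_2 = 6, rank ∂_3 = 0 ⇒ b_2 = 6 − 6 − 0 = 0. So H_2 = 0.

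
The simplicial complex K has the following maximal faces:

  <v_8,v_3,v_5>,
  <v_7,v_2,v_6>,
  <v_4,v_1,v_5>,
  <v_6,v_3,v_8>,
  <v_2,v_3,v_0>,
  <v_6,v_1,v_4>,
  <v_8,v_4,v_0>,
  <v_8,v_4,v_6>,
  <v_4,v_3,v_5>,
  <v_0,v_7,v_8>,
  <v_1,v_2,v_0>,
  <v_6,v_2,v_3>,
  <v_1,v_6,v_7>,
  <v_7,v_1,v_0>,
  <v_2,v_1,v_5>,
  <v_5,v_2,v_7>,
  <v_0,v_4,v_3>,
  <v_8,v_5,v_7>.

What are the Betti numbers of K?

Fix the vertex order v_0 < v_1 < v_2 < v_3 < v_4 < v_5 < v_6 < v_7 < v_8 and write every simplex with vertices in increasing order. Then dim K = 2 and the simplices of K are:

  0-simplices (9): [v_0], [v_1], [v_2], [v_3], [v_4], [v_5], [v_6], [v_7], [v_8]
  1-simplices (27): (27 of them)
  2-simplices (18): (18 of them)

so the chain groups are C_0 ≅ Z^9, C_1 ≅ Z^27, C_2 ≅ Z^18.

The boundary map ∂_1: C_1 → C_0 maps an edge to its endpoints' difference, ∂[p,q] = q − p.
The resulting 9×27 matrix has rank 8, and its Smith normal form has invariant factors (1,1,1,1,1,1,1,1).

∂_2: C_2 → C_1 acts by ∂[p,q,r] = [q,r] − [p,r] + [p,q]. For instance
  ∂[v_1,v_4,v_5] = [v_4,v_5] − [v_1,v_5] + [v_1,v_4],
  ∂[v_2,v_6,v_7] = [v_6,v_7] − [v_2,v_7] + [v_2,v_6].
The resulting 27×18 matrix has rank 18, and its Smith normal form has invariant factors (1,1,1,1,1,1,1,1,1,1,1,1,1,1,1,1,1,2).

Computing H_k = (kernel of ∂_k) / (image of ∂_{k+1}):

  H_0: rank C_0 − rank ∂_1 = 9 − 8 = 1, and the invariant factors of ∂_1 are all 1, so H_0 = Z.
  H_1: rank ker ∂_1 − rank ∂_2 = (27 − 8) − 18 = 1, and ∂_2 has invariant factor 2 > 1, so H_1 = Z × Z/2.
  H_2: rank ker ∂_2 − rank ∂_3 = (18 − 18) − 0 = 0, and there is no ∂_3, so H_2 = 0.

(K is a triangulation of the Klein bottle.)

Hence the Betti numbers are b_0 = 1, b_1 = 1, b_2 = 0.

b_0 = 1, b_1 = 1, b_2 = 0.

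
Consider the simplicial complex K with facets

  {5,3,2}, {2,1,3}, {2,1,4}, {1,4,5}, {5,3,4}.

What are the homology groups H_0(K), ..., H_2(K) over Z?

Order the vertices as 1 < 2 < 3 < 4 < 5. Listing each simplex with vertices in this order, K has dimension 2 with simplices:

  0-simplices (5): [1], [2], [3], [4], [5]
  1-simplices (10): [1,2], [1,3], [1,4], [1,5], [2,3], [2,4], [2,5], [3,4], [3,5], [4,5]
  2-simplices (5): [1,2,3], [1,2,4], [1,4,5], [2,3,5], [3,4,5]

giving chain groups C_0 ≅ Z^5, C_1 ≅ Z^10, C_2 ≅ Z^5.

The boundary map ∂_1: C_1 → C_0 is given by ∂[p,q] = [q] − [p]. For instance
  ∂[2,3] = [3] − [2].
The resulting 5×10 matrix has rank 4, and its Smith normal form has invariant factors (1,1,1,1).

∂_2: C_2 → C_1 acts by ∂[p,q,r] = [q,r] − [p,r] + [p,q]. For instance
  ∂[1,2,3] = [2,3] − [1,3] + [1,2],
  ∂[3,4,5] = [4,5] − [3,5] + [3,4].
As a 10×5 matrix over Z this has rank 5, with invariant factors (1,1,1,1,1).

Reading off H_k = ker ∂_k / im ∂_{k+1}:

  H_0: rank C_0 − rank ∂_1 = 5 − 4 = 1, and the invariant factors of ∂_1 are all 1, so H_0 ≅ Z.
  H_1: rank ker ∂_1 − rank ∂_2 = (10 − 4) − 5 = 1, and the invariant factors of ∂_2 are all 1, so H_1 ≅ Z.
  H_2: rank ker ∂_2 − rank ∂_3 = (5 − 5) − 0 = 0, and there is no ∂_3, so H_2 ≅ 0.

As a check, the Euler characteristic is 5 − 10 + 5 = 0, which agrees with 1 − 1 + 0 = 0.
(K is a triangulation of the Möbius band.)

H_0 = Z,  H_1 = Z,  H_2 = 0.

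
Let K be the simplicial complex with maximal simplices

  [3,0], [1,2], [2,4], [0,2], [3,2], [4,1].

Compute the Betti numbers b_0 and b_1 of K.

Fix the vertex order 0 < 1 < 2 < 3 < 4 and write every simplex with vertices in increasing order. Then dim K = 1 and the simplices of K are:

  0-simplices (5): [0], [1], [2], [3], [4]
  1-simplices (6): [0,2], [0,3], [1,2], [1,4], [2,3], [2,4]

Hence C_0 ≅ Z^5, C_1 ≅ Z^6.

Boundary ∂_1: C_1 → C_0 maps an edge to its endpoints' difference, ∂[p,q] = q − p.
The 5×6 boundary matrix has rank 4 and Smith normal form diag(1,1,1,1).

Reading off H_k = ker ∂_k / im ∂_{k+1}:

  H_0: rank C_0 − rank ∂_1 = 5 − 4 = 1, and the invariant factors of ∂_1 are all 1, so H_0 = Z.
  H_1: rank ker ∂_1 − rank ∂_2 = (6 − 4) − 0 = 2, and there is no ∂_2, so H_1 = Z^2.

(K is a triangulation of a wedge of 2 circles.)

Hence the Betti numbers are b_0 = 1, b_1 = 2.

b_0 = 1, b_1 = 2.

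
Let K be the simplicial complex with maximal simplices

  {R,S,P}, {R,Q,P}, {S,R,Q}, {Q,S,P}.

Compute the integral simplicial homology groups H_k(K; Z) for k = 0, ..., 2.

H_0 = Z,  H_1 = 0,  H_2 = Z.

Take the total order P < Q < R < S on the vertex set. Then K (dimension 2) consists of the simplices:

  0-simplices (4): P, Q, R, S
  1-simplices (6): PQ, PR, PS, QR, QS, RS
  2-simplices (4): PQR, PQS, PRS, QRS

Hence C_0 ≅ Z^4, C_1 ≅ Z^6, C_2 ≅ Z^4.

∂_1: C_1 → C_0 maps an edge to its endpoints' difference, ∂[p,q] = q − p.
As a 4×6 matrix over Z this has rank 3, with invariant factors (1,1,1).

The boundary map ∂_2: C_2 → C_1 sends each 2-simplex [p,q,r] to [q,r] − [p,r] + [p,q]. For instance
  ∂PQS = QS − PS + PQ,
  ∂PRS = RS − PS + PR.
The resulting 6×4 matrix has rank 3, and its Smith normal form has invariant factors (1,1,1).

Computing H_k = (kernel of ∂_k) / (image of ∂_{k+1}):

  H_0: rank C_0 − rank ∂_1 = 4 − 3 = 1, and the invariant factors of ∂_1 are all 1, so H_0 = Z.
  H_1: rank ker ∂_1 − rank ∂_2 = (6 − 3) − 3 = 0, and the invariant factors of ∂_2 are all 1, so H_1 = 0.
  H_2: rank ker ∂_2 − rank ∂_3 = (4 − 3) − 0 = 1, and there is no ∂_3, so H_2 = Z.

(K is a triangulation of the 2-sphere S^2.)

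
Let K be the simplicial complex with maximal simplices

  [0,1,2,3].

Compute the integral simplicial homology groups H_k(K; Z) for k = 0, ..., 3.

H_0 ≅ Z,  H_1 = 0,  H_2 = 0,  H_3 = 0.

K has 4 vertices, 6 edges, 4 triangles, 1 3-simplex.
rank ∂_0 = 0, rank ∂_1 = 3 ⇒ b_0 = 4 − 0 − 3 = 1; all invariant factors of ∂_1 are 1 so no torsion. So H_0 ≅ Z.
rank ∂_1 = 3, rank ∂_2 = 3 ⇒ b_1 = 6 − 3 − 3 = 0; all invariant factors of ∂_2 are 1 so no torsion. So H_1 ≅ 0.
rank ∂_2 = 3, rank ∂_3 = 1 ⇒ b_2 = 4 − 3 − 1 = 0; all invariant factors of ∂_3 are 1 so no torsion. So H_2 ≅ 0.
rank ∂_3 = 1, rank ∂_4 = 0 ⇒ b_3 = 1 − 1 − 0 = 0. So H_3 ≅ 0.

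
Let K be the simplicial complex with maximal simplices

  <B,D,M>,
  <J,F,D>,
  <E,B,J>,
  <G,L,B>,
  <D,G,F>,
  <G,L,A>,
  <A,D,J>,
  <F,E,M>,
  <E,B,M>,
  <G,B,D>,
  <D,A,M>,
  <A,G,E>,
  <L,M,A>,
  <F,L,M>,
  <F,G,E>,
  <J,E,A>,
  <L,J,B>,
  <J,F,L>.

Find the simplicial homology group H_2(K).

Take the total order A < B < D < E < F < G < J < L < M on the vertex set. Then K (dimension 2) consists of the simplices:

  0-simplices (9): A, B, D, E, F, G, J, L, M
  1-simplices (27): AD, AE, AG, AJ, AL, AM, BD, BE, BG, BJ, BL, BM, DF, DG, DJ, DM, EF, EG, EJ, EM, FG, FJ, FL, FM, GL, JL, LM
  2-simplices (18): ADJ, ADM, AEG, AEJ, AGL, ALM, BDG, BDM, BEJ, BEM, BGL, BJL, DFG, DFJ, EFG, EFM, FJL, FLM

so the chain groups are C_0 ≅ Z^9, C_1 ≅ Z^27, C_2 ≅ Z^18.

∂_1: C_1 → C_0 is given by ∂[p,q] = [q] − [p]. For instance
  ∂BM = M − B.
The resulting 9×27 matrix has rank 8, and its Smith normal form has invariant factors (1,1,1,1,1,1,1,1).

The boundary map ∂_2: C_2 → C_1 maps a triangle to the signed sum of its edges. For instance
  ∂AGL = GL − AL + AG,
  ∂BGL = GL − BL + BG.
The 27×18 boundary matrix has rank 17 and Smith normal form diag(1,1,1,1,1,1,1,1,1,1,1,1,1,1,1,1,1).

Computing H_k = (kernel of ∂_k) / (image of ∂_{k+1}):

  H_2: rank ker ∂_2 − rank ∂_3 = (18 − 17) − 0 = 1, and there is no ∂_3, so H_2 ≅ Z.

H_2 ≅ Z.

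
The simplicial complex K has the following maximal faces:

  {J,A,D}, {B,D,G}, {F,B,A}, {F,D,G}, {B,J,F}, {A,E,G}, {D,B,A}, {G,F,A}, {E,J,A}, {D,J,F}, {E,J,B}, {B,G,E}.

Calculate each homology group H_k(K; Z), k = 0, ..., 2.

Fix the vertex order A < B < D < E < F < G < J and write every simplex with vertices in increasing order. Then dim K = 2 and the simplices of K are:

  0-simplices (7): A, B, D, E, F, G, J
  1-simplices (18): AB, AD, AE, AF, AG, AJ, BD, BE, BF, BG, BJ, DF, DG, DJ, EG, EJ, FG, FJ
  2-simplices (12): ABD, ABF, ADJ, AEG, AEJ, AFG, BDG, BEG, BEJ, BFJ, DFG, DFJ

Hence C_0 ≅ Z^7, C_1 ≅ Z^18, C_2 ≅ Z^12.

The boundary map ∂_1: C_1 → C_0 maps an edge to its endpoints' difference, ∂[p,q] = q − p. For instance
  ∂DJ = J − D.
The 7×18 boundary matrix has rank 6 and Smith normal form diag(1,1,1,1,1,1).

Boundary ∂_2: C_2 → C_1 maps a triangle to the signed sum of its edges. For instance
  ∂BEG = EG − BG + BE,
  ∂DFJ = FJ − DJ + DF.
This gives a 18×12 integer matrix of rank 12; reducing to Smith normal form yields diagonal entries (1,1,1,1,1,1,1,1,1,1,1,2).

Now H_k = ker ∂_k / im ∂_{k+1}, so:

  H_0: rank C_0 − rank ∂_1 = 7 − 6 = 1, and the invariant factors of ∂_1 are all 1, so H_0 = Z.
  H_1: rank ker ∂_1 − rank ∂_2 = (18 − 6) − 12 = 0, and ∂_2 has invariant factor 2 > 1, so H_1 = Z/2Z.
  H_2: rank ker ∂_2 − rank ∂_3 = (12 − 12) − 0 = 0, and there is no ∂_3, so H_2 = 0.

(K is a triangulation of the real projective plane RP^2.)

H_0 ≅ Z,  H_1 ≅ Z/2Z,  H_2 = 0.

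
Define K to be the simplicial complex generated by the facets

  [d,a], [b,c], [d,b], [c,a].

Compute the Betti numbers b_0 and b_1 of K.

b_0 = 1, b_1 = 1.

We work with the vertex ordering a < b < c < d. The simplices of K, each written with vertices in increasing order, are:

  0-simplices (4): a, b, c, d
  1-simplices (4): ac, ad, bc, bd

Hence C_0 ≅ Z^4, C_1 ≅ Z^4.

The boundary map ∂_1: C_1 → C_0 is given by ∂[p,q] = [q] − [p]. For instance
  ∂ad = d − a.
The 4×4 boundary matrix has rank 3 and Smith normal form diag(1,1,1).

Now H_k = ker ∂_k / im ∂_{k+1}, so:

  H_0: rank C_0 − rank ∂_1 = 4 − 3 = 1, and the invariant factors of ∂_1 are all 1, so H_0 ≅ Z.
  H_1: rank ker ∂_1 − rank ∂_2 = (4 − 3) − 0 = 1, and there is no ∂_2, so H_1 ≅ Z.

As a check, the Euler characteristic is 4 − 4 = 0, which agrees with 1 − 1 = 0.
(K is a triangulation of the circle S^1.)

Hence the Betti numbers are b_0 = 1, b_1 = 1.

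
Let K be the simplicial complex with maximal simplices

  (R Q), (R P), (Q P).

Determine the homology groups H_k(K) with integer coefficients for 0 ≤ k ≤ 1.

We work with the vertex ordering P < Q < R. The simplices of K, each written with vertices in increasing order, are:

  0-simplices (3): P, Q, R
  1-simplices (3): PQ, PR, QR

Hence C_0 ≅ Z^3, C_1 ≅ Z^3.

∂_1: C_1 → C_0 is given by ∂[p,q] = [q] − [p].
The resulting 3×3 matrix has rank 2, and its Smith normal form has invariant factors (1,1).

Now H_k = ker ∂_k / im ∂_{k+1}, so:

  H_0: rank C_0 − rank ∂_1 = 3 − 2 = 1, and the invariant factors of ∂_1 are all 1, so H_0 ≅ Z.
  H_1: rank ker ∂_1 − rank ∂_2 = (3 − 2) − 0 = 1, and there is no ∂_2, so H_1 ≅ Z.

H_0 ≅ Z,  H_1 ≅ Z.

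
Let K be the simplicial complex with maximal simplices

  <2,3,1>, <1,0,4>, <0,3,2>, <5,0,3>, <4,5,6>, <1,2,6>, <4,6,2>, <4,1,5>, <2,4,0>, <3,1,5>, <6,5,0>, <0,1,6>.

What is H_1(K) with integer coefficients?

H_1 = Z/2Z.

Take the total order 0 < 1 < 2 < 3 < 4 < 5 < 6 on the vertex set. Then K (dimension 2) consists of the simplices:

  0-simplices (7): [0], [1], [2], [3], [4], [5], [6]
  1-simplices (18): [0,1], [0,2], [0,3], [0,4], [0,5], [0,6], [1,2], [1,3], [1,4], [1,5], [1,6], [2,3], [2,4], [2,6], [3,5], [4,5], [4,6], [5,6]
  2-simplices (12): [0,1,4], [0,1,6], [0,2,3], [0,2,4], [0,3,5], [0,5,6], [1,2,3], [1,2,6], [1,3,5], [1,4,5], [2,4,6], [4,5,6]

giving chain groups C_0 ≅ Z^7, C_1 ≅ Z^18, C_2 ≅ Z^12.

Boundary ∂_1: C_1 → C_0 is given by ∂[p,q] = [q] − [p]. For instance
  ∂[0,4] = [4] − [0].
The 7×18 boundary matrix has rank 6 and Smith normal form diag(1,1,1,1,1,1).

Boundary ∂_2: C_2 → C_1 sends each 2-simplex [p,q,r] to [q,r] − [p,r] + [p,q]. For instance
  ∂[0,2,4] = [2,4] − [0,4] + [0,2],
  ∂[4,5,6] = [5,6] − [4,6] + [4,5].
The 18×12 boundary matrix has rank 12 and Smith normal form diag(1,1,1,1,1,1,1,1,1,1,1,2).

Now H_k = ker ∂_k / im ∂_{k+1}, so:

  H_1: rank ker ∂_1 − rank ∂_2 = (18 − 6) − 12 = 0, and ∂_2 has invariant factor 2 > 1, so H_1 = Z/2Z.

(K is a triangulation of the real projective plane RP^2.)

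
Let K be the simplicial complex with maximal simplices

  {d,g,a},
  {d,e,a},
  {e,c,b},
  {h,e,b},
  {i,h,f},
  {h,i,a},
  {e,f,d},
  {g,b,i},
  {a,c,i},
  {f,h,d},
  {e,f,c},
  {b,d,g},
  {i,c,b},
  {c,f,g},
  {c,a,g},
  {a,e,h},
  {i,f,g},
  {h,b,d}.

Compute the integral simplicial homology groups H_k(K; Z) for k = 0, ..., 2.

K has 9 vertices, 27 edges, 18 triangles.
rank ∂_0 = 0, rank ∂_1 = 8 ⇒ b_0 = 9 − 0 − 8 = 1; all invariant factors of ∂_1 are 1 so no torsion. So H_0 ≅ Z.
rank ∂_1 = 8, rank ∂_2 = 18 ⇒ b_1 = 27 − 8 − 18 = 1; ∂_2 has invariant factor(s) [2] giving torsion. So H_1 ≅ Z ⊕ Z/2Z.
rank ∂_2 = 18, rank ∂_3 = 0 ⇒ b_2 = 18 − 18 − 0 = 0. So H_2 ≅ 0.

H_0 = Z,  H_1 = Z ⊕ Z/2Z,  H_2 = 0.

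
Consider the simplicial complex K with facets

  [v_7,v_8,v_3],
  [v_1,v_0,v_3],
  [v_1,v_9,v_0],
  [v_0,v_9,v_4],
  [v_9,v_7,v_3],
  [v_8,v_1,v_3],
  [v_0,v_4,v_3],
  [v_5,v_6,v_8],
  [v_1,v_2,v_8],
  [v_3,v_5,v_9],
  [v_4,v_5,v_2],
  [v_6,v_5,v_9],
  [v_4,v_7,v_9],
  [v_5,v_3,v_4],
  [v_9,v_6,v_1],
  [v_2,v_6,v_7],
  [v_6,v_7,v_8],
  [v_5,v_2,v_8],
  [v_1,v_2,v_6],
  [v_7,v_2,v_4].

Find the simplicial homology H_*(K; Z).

Fix the vertex order v_0 < v_1 < v_2 < v_3 < v_4 < v_5 < v_6 < v_7 < v_8 < v_9 and write every simplex with vertices in increasing order. Then dim K = 2 and the simplices of K are:

  0-simplices (10): [v_0], [v_1], [v_2], [v_3], [v_4], [v_5], [v_6], [v_7], [v_8], [v_9]
  1-simplices (30): (30 of them)
  2-simplices (20): (20 of them)

Hence C_0 ≅ Z^10, C_1 ≅ Z^30, C_2 ≅ Z^20.

The boundary map ∂_1: C_1 → C_0 is given by ∂[p,q] = [q] − [p]. For instance
  ∂[v_4,v_9] = [v_9] − [v_4].
The 10×30 boundary matrix has rank 9 and Smith normal form diag(1,1,1,1,1,1,1,1,1).

The boundary map ∂_2: C_2 → C_1 maps a triangle to the signed sum of its edges. For instance
  ∂[v_0,v_1,v_3] = [v_1,v_3] − [v_0,v_3] + [v_0,v_1],
  ∂[v_1,v_2,v_6] = [v_2,v_6] − [v_1,v_6] + [v_1,v_2].
The 30×20 boundary matrix has rank 20 and Smith normal form diag(1,1,1,1,1,1,1,1,1,1,1,1,1,1,1,1,1,1,1,2).

From H_k ≅ ker(∂_k) / im(∂_{k+1}) we obtain:

  H_0: rank C_0 − rank ∂_1 = 10 − 9 = 1, and the invariant factors of ∂_1 are all 1, so H_0 ≅ Z.
  H_1: rank ker ∂_1 − rank ∂_2 = (30 − 9) − 20 = 1, and ∂_2 has invariant factor 2 > 1, so H_1 ≅ Z ⊕ Z_2.
  H_2: rank ker ∂_2 − rank ∂_3 = (20 − 20) − 0 = 0, and there is no ∂_3, so H_2 ≅ 0.

(K is a triangulation of the Klein bottle.)

H_0 = Z,  H_1 = Z ⊕ Z_2,  H_2 = 0.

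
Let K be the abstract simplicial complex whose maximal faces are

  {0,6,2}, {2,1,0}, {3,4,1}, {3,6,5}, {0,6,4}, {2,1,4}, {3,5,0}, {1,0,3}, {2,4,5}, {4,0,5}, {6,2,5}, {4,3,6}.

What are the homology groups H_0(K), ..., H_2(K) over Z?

Order the vertices as 0 < 1 < 2 < 3 < 4 < 5 < 6. Listing each simplex with vertices in this order, K has dimension 2 with simplices:

  0-simplices (7): [0], [1], [2], [3], [4], [5], [6]
  1-simplices (18): [0,1], [0,2], [0,3], [0,4], [0,5], [0,6], [1,2], [1,3], [1,4], [2,4], [2,5], [2,6], [3,4], [3,5], [3,6], [4,5], [4,6], [5,6]
  2-simplices (12): [0,1,2], [0,1,3], [0,2,6], [0,3,5], [0,4,5], [0,4,6], [1,2,4], [1,3,4], [2,4,5], [2,5,6], [3,4,6], [3,5,6]

Hence C_0 ≅ Z^7, C_1 ≅ Z^18, C_2 ≅ Z^12.

∂_1: C_1 → C_0 maps an edge to its endpoints' difference, ∂[p,q] = q − p.
The 7×18 boundary matrix has rank 6 and Smith normal form diag(1,1,1,1,1,1).

Boundary ∂_2: C_2 → C_1 sends each 2-simplex [p,q,r] to [q,r] − [p,r] + [p,q]. For instance
  ∂[3,4,6] = [4,6] − [3,6] + [3,4],
  ∂[1,3,4] = [3,4] − [1,4] + [1,3].
As a 18×12 matrix over Z this has rank 12, with invariant factors (1,1,1,1,1,1,1,1,1,1,1,2).

Now H_k = ker ∂_k / im ∂_{k+1}, so:

  H_0: rank C_0 − rank ∂_1 = 7 − 6 = 1, and the invariant factors of ∂_1 are all 1, so H_0 ≅ Z.
  H_1: rank ker ∂_1 − rank ∂_2 = (18 − 6) − 12 = 0, and ∂_2 has invariant factor 2 > 1, so H_1 ≅ Z/2.
  H_2: rank ker ∂_2 − rank ∂_3 = (12 − 12) − 0 = 0, and there is no ∂_3, so H_2 ≅ 0.

As a check, the Euler characteristic is 7 − 18 + 12 = 1, which agrees with 1 − 0 + 0 = 1.
(K is a triangulation of the real projective plane RP^2.)

H_0 = Z,  H_1 = Z/2,  H_2 = 0.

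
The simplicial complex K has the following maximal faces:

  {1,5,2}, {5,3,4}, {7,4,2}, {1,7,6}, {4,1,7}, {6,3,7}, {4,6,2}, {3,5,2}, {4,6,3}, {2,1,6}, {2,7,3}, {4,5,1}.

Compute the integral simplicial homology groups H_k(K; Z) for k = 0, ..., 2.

Take the total order 1 < 2 < 3 < 4 < 5 < 6 < 7 on the vertex set. Then K (dimension 2) consists of the simplices:

  0-simplices (7): [1], [2], [3], [4], [5], [6], [7]
  1-simplices (18): [1,2], [1,4], [1,5], [1,6], [1,7], [2,3], [2,4], [2,5], [2,6], [2,7], [3,4], [3,5], [3,6], [3,7], [4,5], [4,6], [4,7], [6,7]
  2-simplices (12): [1,2,5], [1,2,6], [1,4,5], [1,4,7], [1,6,7], [2,3,5], [2,3,7], [2,4,6], [2,4,7], [3,4,5], [3,4,6], [3,6,7]

so the chain groups are C_0 ≅ Z^7, C_1 ≅ Z^18, C_2 ≅ Z^12.

The boundary map ∂_1: C_1 → C_0 sends each edge [p,q] (with p < q) to q − p.
The resulting 7×18 matrix has rank 6, and its Smith normal form has invariant factors (1,1,1,1,1,1).

∂_2: C_2 → C_1 acts by ∂[p,q,r] = [q,r] − [p,r] + [p,q]. For instance
  ∂[1,2,5] = [2,5] − [1,5] + [1,2],
  ∂[3,4,5] = [4,5] − [3,5] + [3,4].
The 18×12 boundary matrix has rank 12 and Smith normal form diag(1,1,1,1,1,1,1,1,1,1,1,2).

Reading off H_k = ker ∂_k / im ∂_{k+1}:

  H_0: rank C_0 − rank ∂_1 = 7 − 6 = 1, and the invariant factors of ∂_1 are all 1, so H_0 = Z.
  H_1: rank ker ∂_1 − rank ∂_2 = (18 − 6) − 12 = 0, and ∂_2 has invariant factor 2 > 1, so H_1 = Z/2Z.
  H_2: rank ker ∂_2 − rank ∂_3 = (12 − 12) − 0 = 0, and there is no ∂_3, so H_2 = 0.

(K is a triangulation of the real projective plane RP^2.)

H_0 ≅ Z,  H_1 ≅ Z/2Z,  H_2 = 0.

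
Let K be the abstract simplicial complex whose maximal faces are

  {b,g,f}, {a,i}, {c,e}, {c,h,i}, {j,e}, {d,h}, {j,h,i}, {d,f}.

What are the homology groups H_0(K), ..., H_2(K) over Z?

H_0 ≅ Z,  H_1 ≅ Z,  H_2 = 0.

Fix the vertex order a < b < c < d < e < f < g < h < i < j and write every simplex with vertices in increasing order. Then dim K = 2 and the simplices of K are:

  0-simplices (10): a, b, c, d, e, f, g, h, i, j
  1-simplices (13): ai, bf, bg, ce, ch, ci, df, dh, ej, fg, hi, hj, ij
  2-simplices (3): bfg, chi, hij

so the chain groups are C_0 ≅ Z^10, C_1 ≅ Z^13, C_2 ≅ Z^3.

Boundary ∂_1: C_1 → C_0 maps an edge to its endpoints' difference, ∂[p,q] = q − p. For instance
  ∂ai = i − a.
This gives a 10×13 integer matrix of rank 9; reducing to Smith normal form yields diagonal entries (1,1,1,1,1,1,1,1,1).

The boundary map ∂_2: C_2 → C_1 sends each 2-simplex [p,q,r] to [q,r] − [p,r] + [p,q]. For instance
  ∂hij = ij − hj + hi,
  ∂bfg = fg − bg + bf.
As a 13×3 matrix over Z this has rank 3, with invariant factors (1,1,1).

From H_k ≅ ker(∂_k) / im(∂_{k+1}) we obtain:

  H_0: rank C_0 − rank ∂_1 = 10 − 9 = 1, and the invariant factors of ∂_1 are all 1, so H_0 ≅ Z.
  H_1: rank ker ∂_1 − rank ∂_2 = (13 − 9) − 3 = 1, and the invariant factors of ∂_2 are all 1, so H_1 ≅ Z.
  H_2: rank ker ∂_2 − rank ∂_3 = (3 − 3) − 0 = 0, and there is no ∂_3, so H_2 ≅ 0.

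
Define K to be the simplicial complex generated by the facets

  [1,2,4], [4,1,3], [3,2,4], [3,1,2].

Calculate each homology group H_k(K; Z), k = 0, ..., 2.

H_0 = Z,  H_1 = 0,  H_2 = Z.

K has 4 vertices, 6 edges, 4 triangles.
rank ∂_0 = 0, rank ∂_1 = 3 ⇒ b_0 = 4 − 0 − 3 = 1; all invariant factors of ∂_1 are 1 so no torsion. So H_0 = Z.
rank ∂_1 = 3, rank ∂_2 = 3 ⇒ b_1 = 6 − 3 − 3 = 0; all invariant factors of ∂_2 are 1 so no torsion. So H_1 = 0.
rank ∂_2 = 3, rank ∂_3 = 0 ⇒ b_2 = 4 − 3 − 0 = 1. So H_2 = Z.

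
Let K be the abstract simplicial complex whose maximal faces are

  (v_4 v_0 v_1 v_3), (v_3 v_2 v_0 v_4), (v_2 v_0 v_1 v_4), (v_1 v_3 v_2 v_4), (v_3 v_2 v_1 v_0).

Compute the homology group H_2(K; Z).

Take the total order v_0 < v_1 < v_2 < v_3 < v_4 on the vertex set. Then K (dimension 3) consists of the simplices:

  0-simplices (5): [v_0], [v_1], [v_2], [v_3], [v_4]
  1-simplices (10): [v_0,v_1], [v_0,v_2], [v_0,v_3], [v_0,v_4], [v_1,v_2], [v_1,v_3], [v_1,v_4], [v_2,v_3], [v_2,v_4], [v_3,v_4]
  2-simplices (10): [v_0,v_1,v_2], [v_0,v_1,v_3], [v_0,v_1,v_4], [v_0,v_2,v_3], [v_0,v_2,v_4], [v_0,v_3,v_4], [v_1,v_2,v_3], [v_1,v_2,v_4], [v_1,v_3,v_4], [v_2,v_3,v_4]
  3-simplices (5): [v_0,v_1,v_2,v_3], [v_0,v_1,v_2,v_4], [v_0,v_1,v_3,v_4], [v_0,v_2,v_3,v_4], [v_1,v_2,v_3,v_4]

giving chain groups C_0 ≅ Z^5, C_1 ≅ Z^10, C_2 ≅ Z^10, C_3 ≅ Z^5.

Boundary ∂_1: C_1 → C_0 sends each edge [p,q] (with p < q) to q − p.
As a 5×10 matrix over Z this has rank 4, with invariant factors (1,1,1,1).

∂_2: C_2 → C_1 maps a triangle to the signed sum of its edges. For instance
  ∂[v_0,v_1,v_3] = [v_1,v_3] − [v_0,v_3] + [v_0,v_1],
  ∂[v_0,v_3,v_4] = [v_3,v_4] − [v_0,v_4] + [v_0,v_3].
This gives a 10×10 integer matrix of rank 6; reducing to Smith normal form yields diagonal entries (1,1,1,1,1,1).

The boundary map ∂_3: C_3 → C_2 sends each 3-simplex σ to the alternating sum Σ_i (−1)^i (σ with its i-th vertex removed). For instance
  ∂[v_0,v_1,v_2,v_4] = [v_1,v_2,v_4] − [v_0,v_2,v_4] + [v_0,v_1,v_4] − [v_0,v_1,v_2],
  ∂[v_1,v_2,v_3,v_4] = [v_2,v_3,v_4] − [v_1,v_3,v_4] + [v_1,v_2,v_4] − [v_1,v_2,v_3].
As a 10×5 matrix over Z this has rank 4, with invariant factors (1,1,1,1).

From H_k ≅ ker(∂_k) / im(∂_{k+1}) we obtain:

  H_2: rank ker ∂_2 − rank ∂_3 = (10 − 6) − 4 = 0, and the invariant factors of ∂_3 are all 1, so H_2 = 0.

H_2 = 0.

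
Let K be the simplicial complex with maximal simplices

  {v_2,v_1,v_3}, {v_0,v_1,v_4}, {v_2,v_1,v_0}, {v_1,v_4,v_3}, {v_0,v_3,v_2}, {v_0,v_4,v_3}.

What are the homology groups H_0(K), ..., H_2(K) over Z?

H_0 ≅ Z,  H_1 = 0,  H_2 ≅ Z.

Order the vertices as v_0 < v_1 < v_2 < v_3 < v_4. Listing each simplex with vertices in this order, K has dimension 2 with simplices:

  0-simplices (5): [v_0], [v_1], [v_2], [v_3], [v_4]
  1-simplices (9): [v_0,v_1], [v_0,v_2], [v_0,v_3], [v_0,v_4], [v_1,v_2], [v_1,v_3], [v_1,v_4], [v_2,v_3], [v_3,v_4]
  2-simplices (6): [v_0,v_1,v_2], [v_0,v_1,v_4], [v_0,v_2,v_3], [v_0,v_3,v_4], [v_1,v_2,v_3], [v_1,v_3,v_4]

giving chain groups C_0 ≅ Z^5, C_1 ≅ Z^9, C_2 ≅ Z^6.

Boundary ∂_1: C_1 → C_0 maps an edge to its endpoints' difference, ∂[p,q] = q − p. For instance
  ∂[v_3,v_4] = [v_4] − [v_3].
As a 5×9 matrix over Z this has rank 4, with invariant factors (1,1,1,1).

Boundary ∂_2: C_2 → C_1 sends each 2-simplex [p,q,r] to [q,r] − [p,r] + [p,q]. For instance
  ∂[v_1,v_2,v_3] = [v_2,v_3] − [v_1,v_3] + [v_1,v_2],
  ∂[v_0,v_1,v_4] = [v_1,v_4] − [v_0,v_4] + [v_0,v_1].
The 9×6 boundary matrix has rank 5 and Smith normal form diag(1,1,1,1,1).

Reading off H_k = ker ∂_k / im ∂_{k+1}:

  H_0: rank C_0 − rank ∂_1 = 5 − 4 = 1, and the invariant factors of ∂_1 are all 1, so H_0 ≅ Z.
  H_1: rank ker ∂_1 − rank ∂_2 = (9 − 4) − 5 = 0, and the invariant factors of ∂_2 are all 1, so H_1 ≅ 0.
  H_2: rank ker ∂_2 − rank ∂_3 = (6 − 5) − 0 = 1, and there is no ∂_3, so H_2 ≅ Z.

As a check, the Euler characteristic is 5 − 9 + 6 = 2, which agrees with 1 − 0 + 1 = 2.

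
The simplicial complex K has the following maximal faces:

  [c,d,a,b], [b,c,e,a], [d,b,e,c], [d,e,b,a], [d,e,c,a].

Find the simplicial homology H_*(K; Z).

H_0 ≅ Z,  H_1 = 0,  H_2 = 0,  H_3 ≅ Z.

Order the vertices as a < b < c < d < e. Listing each simplex with vertices in this order, K has dimension 3 with simplices:

  0-simplices (5): a, b, c, d, e
  1-simplices (10): ab, ac, ad, ae, bc, bd, be, cd, ce, de
  2-simplices (10): abc, abd, abe, acd, ace, ade, bcd, bce, bde, cde
  3-simplices (5): abcd, abce, abde, acde, bcde

giving chain groups C_0 ≅ Z^5, C_1 ≅ Z^10, C_2 ≅ Z^10, C_3 ≅ Z^5.

∂_1: C_1 → C_0 maps an edge to its endpoints' difference, ∂[p,q] = q − p. For instance
  ∂cd = d − c.
As a 5×10 matrix over Z this has rank 4, with invariant factors (1,1,1,1).

Boundary ∂_2: C_2 → C_1 sends each 2-simplex [p,q,r] to [q,r] − [p,r] + [p,q]. For instance
  ∂ace = ce − ae + ac,
  ∂abd = bd − ad + ab.
The resulting 10×10 matrix has rank 6, and its Smith normal form has invariant factors (1,1,1,1,1,1).

∂_3: C_3 → C_2 sends each 3-simplex σ to the alternating sum Σ_i (−1)^i (σ with its i-th vertex removed). For instance
  ∂acde = cde − ade + ace − acd,
  ∂bcde = cde − bde + bce − bcd.
As a 10×5 matrix over Z this has rank 4, with invariant factors (1,1,1,1).

Computing H_k = (kernel of ∂_k) / (image of ∂_{k+1}):

  H_0: rank C_0 − rank ∂_1 = 5 − 4 = 1, and the invariant factors of ∂_1 are all 1, so H_0 ≅ Z.
  H_1: rank ker ∂_1 − rank ∂_2 = (10 − 4) − 6 = 0, and the invariant factors of ∂_2 are all 1, so H_1 ≅ 0.
  H_2: rank ker ∂_2 − rank ∂_3 = (10 − 6) − 4 = 0, and the invariant factors of ∂_3 are all 1, so H_2 ≅ 0.
  H_3: rank ker ∂_3 − rank ∂_4 = (5 − 4) − 0 = 1, and there is no ∂_4, so H_3 ≅ Z.

As a check, the Euler characteristic is 5 − 10 + 10 − 5 = 0, which agrees with 1 − 0 + 0 − 1 = 0.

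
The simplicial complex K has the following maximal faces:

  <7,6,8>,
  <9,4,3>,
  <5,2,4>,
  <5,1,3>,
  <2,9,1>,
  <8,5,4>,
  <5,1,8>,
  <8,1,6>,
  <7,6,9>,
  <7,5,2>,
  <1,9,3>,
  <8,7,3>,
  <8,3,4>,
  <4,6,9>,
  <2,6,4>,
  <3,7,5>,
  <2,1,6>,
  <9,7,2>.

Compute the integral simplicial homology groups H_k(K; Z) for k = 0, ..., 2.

H_0 = Z,  H_1 = Z ⊕ Z/2,  H_2 = 0.

Order the vertices as 1 < 2 < 3 < 4 < 5 < 6 < 7 < 8 < 9. Listing each simplex with vertices in this order, K has dimension 2 with simplices:

  0-simplices (9): [1], [2], [3], [4], [5], [6], [7], [8], [9]
  1-simplices (27): (27 of them)
  2-simplices (18): [1,2,6], [1,2,9], [1,3,5], [1,3,9], [1,5,8], [1,6,8], [2,4,5], [2,4,6], [2,5,7], [2,7,9], [3,4,8], [3,4,9], [3,5,7], [3,7,8], [4,5,8], [4,6,9], [6,7,8], [6,7,9]

giving chain groups C_0 ≅ Z^9, C_1 ≅ Z^27, C_2 ≅ Z^18.

Boundary ∂_1: C_1 → C_0 maps an edge to its endpoints' difference, ∂[p,q] = q − p. For instance
  ∂[3,5] = [5] − [3].
The 9×27 boundary matrix has rank 8 and Smith normal form diag(1,1,1,1,1,1,1,1).

The boundary map ∂_2: C_2 → C_1 acts by ∂[p,q,r] = [q,r] − [p,r] + [p,q]. For instance
  ∂[1,6,8] = [6,8] − [1,8] + [1,6],
  ∂[4,5,8] = [5,8] − [4,8] + [4,5].
As a 27×18 matrix over Z this has rank 18, with invariant factors (1,1,1,1,1,1,1,1,1,1,1,1,1,1,1,1,1,2).

Reading off H_k = ker ∂_k / im ∂_{k+1}:

  H_0: rank C_0 − rank ∂_1 = 9 − 8 = 1, and the invariant factors of ∂_1 are all 1, so H_0 ≅ Z.
  H_1: rank ker ∂_1 − rank ∂_2 = (27 − 8) − 18 = 1, and ∂_2 has invariant factor 2 > 1, so H_1 ≅ Z ⊕ Z/2.
  H_2: rank ker ∂_2 − rank ∂_3 = (18 − 18) − 0 = 0, and there is no ∂_3, so H_2 ≅ 0.

As a check, the Euler characteristic is 9 − 27 + 18 = 0, which agrees with 1 − 1 + 0 = 0.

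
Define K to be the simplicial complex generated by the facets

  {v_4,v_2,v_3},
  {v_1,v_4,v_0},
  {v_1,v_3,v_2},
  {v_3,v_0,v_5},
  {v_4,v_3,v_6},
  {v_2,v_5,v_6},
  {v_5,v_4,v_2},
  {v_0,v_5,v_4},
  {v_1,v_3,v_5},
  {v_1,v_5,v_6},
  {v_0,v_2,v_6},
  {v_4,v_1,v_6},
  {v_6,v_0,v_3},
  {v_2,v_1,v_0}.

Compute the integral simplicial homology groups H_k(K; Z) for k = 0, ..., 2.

H_0 ≅ Z,  H_1 ≅ Z^2,  H_2 ≅ Z.

We work with the vertex ordering v_0 < v_1 < v_2 < v_3 < v_4 < v_5 < v_6. The simplices of K, each written with vertices in increasing order, are:

  0-simplices (7): [v_0], [v_1], [v_2], [v_3], [v_4], [v_5], [v_6]
  1-simplices (21): (21 of them)
  2-simplices (14): (14 of them)

Hence C_0 ≅ Z^7, C_1 ≅ Z^21, C_2 ≅ Z^14.

Boundary ∂_1: C_1 → C_0 sends each edge [p,q] (with p < q) to q − p.
The resulting 7×21 matrix has rank 6, and its Smith normal form has invariant factors (1,1,1,1,1,1).

Boundary ∂_2: C_2 → C_1 maps a triangle to the signed sum of its edges. For instance
  ∂[v_2,v_4,v_5] = [v_4,v_5] − [v_2,v_5] + [v_2,v_4],
  ∂[v_2,v_3,v_4] = [v_3,v_4] − [v_2,v_4] + [v_2,v_3].
The resulting 21×14 matrix has rank 13, and its Smith normal form has invariant factors (1,1,1,1,1,1,1,1,1,1,1,1,1).

Now H_k = ker ∂_k / im ∂_{k+1}, so:

  H_0: rank C_0 − rank ∂_1 = 7 − 6 = 1, and the invariant factors of ∂_1 are all 1, so H_0 = Z.
  H_1: rank ker ∂_1 − rank ∂_2 = (21 − 6) − 13 = 2, and the invariant factors of ∂_2 are all 1, so H_1 = Z^2.
  H_2: rank ker ∂_2 − rank ∂_3 = (14 − 13) − 0 = 1, and there is no ∂_3, so H_2 = Z.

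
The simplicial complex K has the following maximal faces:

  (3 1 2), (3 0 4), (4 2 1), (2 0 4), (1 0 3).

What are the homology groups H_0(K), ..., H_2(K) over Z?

Fix the vertex order 0 < 1 < 2 < 3 < 4 and write every simplex with vertices in increasing order. Then dim K = 2 and the simplices of K are:

  0-simplices (5): [0], [1], [2], [3], [4]
  1-simplices (10): [0,1], [0,2], [0,3], [0,4], [1,2], [1,3], [1,4], [2,3], [2,4], [3,4]
  2-simplices (5): [0,1,3], [0,2,4], [0,3,4], [1,2,3], [1,2,4]

Hence C_0 ≅ Z^5, C_1 ≅ Z^10, C_2 ≅ Z^5.

The boundary map ∂_1: C_1 → C_0 maps an edge to its endpoints' difference, ∂[p,q] = q − p. For instance
  ∂[0,4] = [4] − [0].
The 5×10 boundary matrix has rank 4 and Smith normal form diag(1,1,1,1).

Boundary ∂_2: C_2 → C_1 sends each 2-simplex [p,q,r] to [q,r] − [p,r] + [p,q]. For instance
  ∂[0,2,4] = [2,4] − [0,4] + [0,2],
  ∂[0,1,3] = [1,3] − [0,3] + [0,1].
This gives a 10×5 integer matrix of rank 5; reducing to Smith normal form yields diagonal entries (1,1,1,1,1).

From H_k ≅ ker(∂_k) / im(∂_{k+1}) we obtain:

  H_0: rank C_0 − rank ∂_1 = 5 − 4 = 1, and the invariant factors of ∂_1 are all 1, so H_0 = Z.
  H_1: rank ker ∂_1 − rank ∂_2 = (10 − 4) − 5 = 1, and the invariant factors of ∂_2 are all 1, so H_1 = Z.
  H_2: rank ker ∂_2 − rank ∂_3 = (5 − 5) − 0 = 0, and there is no ∂_3, so H_2 = 0.

As a check, the Euler characteristic is 5 − 10 + 5 = 0, which agrees with 1 − 1 + 0 = 0.
(K is a triangulation of the Möbius band.)

H_0 ≅ Z,  H_1 ≅ Z,  H_2 = 0.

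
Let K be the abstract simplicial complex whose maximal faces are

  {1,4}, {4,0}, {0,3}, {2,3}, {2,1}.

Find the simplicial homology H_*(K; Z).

K has 5 vertices, 5 edges.
rank ∂_0 = 0, rank ∂_1 = 4 ⇒ b_0 = 5 − 0 − 4 = 1; all invariant factors of ∂_1 are 1 so no torsion. So H_0 = Z.
rank ∂_1 = 4, rank ∂_2 = 0 ⇒ b_1 = 5 − 4 − 0 = 1. So H_1 = Z.

H_0 ≅ Z,  H_1 ≅ Z.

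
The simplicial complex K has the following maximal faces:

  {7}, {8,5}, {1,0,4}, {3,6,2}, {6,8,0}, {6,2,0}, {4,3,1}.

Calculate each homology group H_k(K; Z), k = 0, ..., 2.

H_0 = Z^2,  H_1 = Z,  H_2 = 0.

Take the total order 0 < 1 < 2 < 3 < 4 < 5 < 6 < 7 < 8 on the vertex set. Then K (dimension 2) consists of the simplices:

  0-simplices (9): [0], [1], [2], [3], [4], [5], [6], [7], [8]
  1-simplices (13): [0,1], [0,2], [0,4], [0,6], [0,8], [1,3], [1,4], [2,3], [2,6], [3,4], [3,6], [5,8], [6,8]
  2-simplices (5): [0,1,4], [0,2,6], [0,6,8], [1,3,4], [2,3,6]

Hence C_0 ≅ Z^9, C_1 ≅ Z^13, C_2 ≅ Z^5.

∂_1: C_1 → C_0 maps an edge to its endpoints' difference, ∂[p,q] = q − p. For instance
  ∂[2,3] = [3] − [2].
This gives a 9×13 integer matrix of rank 7; reducing to Smith normal form yields diagonal entries (1,1,1,1,1,1,1).

Boundary ∂_2: C_2 → C_1 acts by ∂[p,q,r] = [q,r] − [p,r] + [p,q]. For instance
  ∂[0,6,8] = [6,8] − [0,8] + [0,6],
  ∂[2,3,6] = [3,6] − [2,6] + [2,3].
The resulting 13×5 matrix has rank 5, and its Smith normal form has invariant factors (1,1,1,1,1).

Now H_k = ker ∂_k / im ∂_{k+1}, so:

  H_0: rank C_0 − rank ∂_1 = 9 − 7 = 2, and the invariant factors of ∂_1 are all 1, so H_0 = Z^2.
  H_1: rank ker ∂_1 − rank ∂_2 = (13 − 7) − 5 = 1, and the invariant factors of ∂_2 are all 1, so H_1 = Z.
  H_2: rank ker ∂_2 − rank ∂_3 = (5 − 5) − 0 = 0, and there is no ∂_3, so H_2 = 0.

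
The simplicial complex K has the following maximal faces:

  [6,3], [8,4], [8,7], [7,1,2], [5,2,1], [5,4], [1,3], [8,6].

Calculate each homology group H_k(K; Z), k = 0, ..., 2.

H_0 ≅ Z,  H_1 ≅ Z^2,  H_2 = 0.

K has 8 vertices, 11 edges, 2 triangles.
rank ∂_0 = 0, rank ∂_1 = 7 ⇒ b_0 = 8 − 0 − 7 = 1; all invariant factors of ∂_1 are 1 so no torsion. So H_0 ≅ Z.
rank ∂_1 = 7, rank ∂_2 = 2 ⇒ b_1 = 11 − 7 − 2 = 2; all invariant factors of ∂_2 are 1 so no torsion. So H_1 ≅ Z^2.
rank ∂_2 = 2, rank ∂_3 = 0 ⇒ b_2 = 2 − 2 − 0 = 0. So H_2 ≅ 0.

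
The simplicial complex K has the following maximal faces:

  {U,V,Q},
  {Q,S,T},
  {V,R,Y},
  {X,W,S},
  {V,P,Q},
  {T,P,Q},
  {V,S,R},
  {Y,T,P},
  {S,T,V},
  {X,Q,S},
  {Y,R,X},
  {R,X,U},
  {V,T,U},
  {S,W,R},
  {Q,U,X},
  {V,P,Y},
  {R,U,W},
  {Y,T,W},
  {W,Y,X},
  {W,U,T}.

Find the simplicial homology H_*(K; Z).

K has 10 vertices, 30 edges, 20 triangles.
rank ∂_0 = 0, rank ∂_1 = 9 ⇒ b_0 = 10 − 0 − 9 = 1; all invariant factors of ∂_1 are 1 so no torsion. So H_0 ≅ Z.
rank ∂_1 = 9, rank ∂_2 = 20 ⇒ b_1 = 30 − 9 − 20 = 1; ∂_2 has invariant factor(s) [2] giving torsion. So H_1 ≅ Z ⊕ Z/2Z.
rank ∂_2 = 20, rank ∂_3 = 0 ⇒ b_2 = 20 − 20 − 0 = 0. So H_2 ≅ 0.

H_0 ≅ Z,  H_1 ≅ Z ⊕ Z/2Z,  H_2 = 0.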